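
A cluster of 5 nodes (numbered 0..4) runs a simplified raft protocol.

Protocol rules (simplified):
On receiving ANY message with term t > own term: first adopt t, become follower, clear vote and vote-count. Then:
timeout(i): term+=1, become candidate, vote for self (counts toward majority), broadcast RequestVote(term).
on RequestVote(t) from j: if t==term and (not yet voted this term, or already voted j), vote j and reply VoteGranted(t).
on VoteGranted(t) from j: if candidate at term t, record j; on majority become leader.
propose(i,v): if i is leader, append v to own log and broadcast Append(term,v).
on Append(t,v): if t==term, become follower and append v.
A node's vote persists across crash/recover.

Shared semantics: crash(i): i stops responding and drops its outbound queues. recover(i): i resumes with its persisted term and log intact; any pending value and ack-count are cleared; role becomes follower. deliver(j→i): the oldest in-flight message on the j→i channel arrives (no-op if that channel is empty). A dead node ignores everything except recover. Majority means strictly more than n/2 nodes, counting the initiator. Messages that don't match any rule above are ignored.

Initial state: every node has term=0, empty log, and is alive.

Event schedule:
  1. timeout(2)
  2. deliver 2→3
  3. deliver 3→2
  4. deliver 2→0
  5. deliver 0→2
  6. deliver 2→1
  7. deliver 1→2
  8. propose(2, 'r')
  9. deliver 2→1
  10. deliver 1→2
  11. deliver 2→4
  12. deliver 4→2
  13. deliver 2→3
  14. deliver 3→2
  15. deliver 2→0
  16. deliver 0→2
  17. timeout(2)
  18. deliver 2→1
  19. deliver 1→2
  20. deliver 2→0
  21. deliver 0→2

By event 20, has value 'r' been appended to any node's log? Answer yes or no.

yes

e1 timeout(2): 2[cand,t=1,-]
e2 deliver 2→3: 3[foll,t=1,-]
e3 deliver 3→2: ·
e4 deliver 2→0: 0[foll,t=1,-]
e5 deliver 0→2: 2[lead,t=1,-]
e6 deliver 2→1: 1[foll,t=1,-]
e7 deliver 1→2: ·
e8 propose(2,'r'): 2[lead,t=1,r]
e9 deliver 2→1: 1[foll,t=1,r]
e10 deliver 1→2: ·
e11 deliver 2→4: 4[foll,t=1,-]
e12 deliver 4→2: ·
e13 deliver 2→3: 3[foll,t=1,r]
e14 deliver 3→2: ·
e15 deliver 2→0: 0[foll,t=1,r]
e16 deliver 0→2: ·
e17 timeout(2): 2[cand,t=2,r]
e18 deliver 2→1: 1[foll,t=2,r]
e19 deliver 1→2: ·
e20 deliver 2→0: 0[foll,t=2,r]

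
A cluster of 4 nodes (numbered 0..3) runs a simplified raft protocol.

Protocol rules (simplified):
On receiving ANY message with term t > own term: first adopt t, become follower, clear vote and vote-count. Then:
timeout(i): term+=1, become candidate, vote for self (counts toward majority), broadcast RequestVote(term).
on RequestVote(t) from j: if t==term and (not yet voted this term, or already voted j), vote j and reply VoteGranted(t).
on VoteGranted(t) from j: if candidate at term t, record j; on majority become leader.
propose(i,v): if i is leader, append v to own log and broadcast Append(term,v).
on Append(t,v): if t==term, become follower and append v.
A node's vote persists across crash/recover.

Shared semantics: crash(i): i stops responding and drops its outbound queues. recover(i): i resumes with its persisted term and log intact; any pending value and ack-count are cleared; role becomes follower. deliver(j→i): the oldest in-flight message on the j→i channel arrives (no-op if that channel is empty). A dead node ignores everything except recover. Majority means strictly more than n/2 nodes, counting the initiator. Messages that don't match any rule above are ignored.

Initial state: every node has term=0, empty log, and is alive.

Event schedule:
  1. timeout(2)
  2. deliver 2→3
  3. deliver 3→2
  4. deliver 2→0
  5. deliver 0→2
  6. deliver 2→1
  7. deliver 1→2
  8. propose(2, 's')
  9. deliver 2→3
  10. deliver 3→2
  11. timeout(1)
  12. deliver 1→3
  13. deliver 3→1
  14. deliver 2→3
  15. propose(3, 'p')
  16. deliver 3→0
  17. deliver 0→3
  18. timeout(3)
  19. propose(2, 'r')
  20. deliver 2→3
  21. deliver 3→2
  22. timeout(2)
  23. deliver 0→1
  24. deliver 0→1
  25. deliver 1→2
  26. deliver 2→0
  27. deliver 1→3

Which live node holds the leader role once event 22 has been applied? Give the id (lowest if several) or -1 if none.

-1

[1] timeout(2) → N2(cand t1 [-])
[2] deliver 2→3 → N3(foll t1 [-])
[3] deliver 3→2 → ∅
[4] deliver 2→0 → N0(foll t1 [-])
[5] deliver 0→2 → N2(lead t1 [-])
[6] deliver 2→1 → N1(foll t1 [-])
[7] deliver 1→2 → ∅
[8] propose(2,'s') → N2(lead t1 [s])
[9] deliver 2→3 → N3(foll t1 [s])
[10] deliver 3→2 → ∅
[11] timeout(1) → N1(cand t2 [-])
[12] deliver 1→3 → N3(foll t2 [s])
[13] deliver 3→1 → ∅
[14] deliver 2→3 → ∅
[15] propose(3,'p') → ∅
[16] deliver 3→0 → ∅
[17] deliver 0→3 → ∅
[18] timeout(3) → N3(cand t3 [s])
[19] propose(2,'r') → N2(lead t1 [s,r])
[20] deliver 2→3 → ∅
[21] deliver 3→2 → N2(foll t3 [s,r])
[22] timeout(2) → N2(cand t4 [s,r])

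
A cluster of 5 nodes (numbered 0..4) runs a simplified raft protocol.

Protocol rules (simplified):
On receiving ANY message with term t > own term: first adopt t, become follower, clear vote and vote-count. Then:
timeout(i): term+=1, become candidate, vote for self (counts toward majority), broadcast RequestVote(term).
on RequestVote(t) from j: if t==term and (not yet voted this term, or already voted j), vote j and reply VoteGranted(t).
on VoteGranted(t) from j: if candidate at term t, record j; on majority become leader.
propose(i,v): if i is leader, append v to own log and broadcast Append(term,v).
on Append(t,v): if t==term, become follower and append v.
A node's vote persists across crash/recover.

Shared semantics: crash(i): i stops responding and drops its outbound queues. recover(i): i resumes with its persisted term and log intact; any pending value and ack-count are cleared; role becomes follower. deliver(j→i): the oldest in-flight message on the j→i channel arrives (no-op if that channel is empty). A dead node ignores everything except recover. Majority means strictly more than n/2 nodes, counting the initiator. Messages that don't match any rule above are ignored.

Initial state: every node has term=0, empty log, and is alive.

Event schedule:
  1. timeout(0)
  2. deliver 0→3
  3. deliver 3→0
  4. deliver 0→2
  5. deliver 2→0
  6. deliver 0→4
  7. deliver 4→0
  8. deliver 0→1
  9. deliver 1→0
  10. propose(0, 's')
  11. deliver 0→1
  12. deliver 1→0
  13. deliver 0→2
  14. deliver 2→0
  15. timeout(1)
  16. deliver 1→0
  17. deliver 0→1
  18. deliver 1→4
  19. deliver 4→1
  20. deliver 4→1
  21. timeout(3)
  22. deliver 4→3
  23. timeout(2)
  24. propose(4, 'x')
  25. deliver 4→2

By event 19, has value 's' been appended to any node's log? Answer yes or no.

yes

1. timeout(0):  <0:cand t1 ->
2. deliver 0→3:  <3:foll t1 ->
3. deliver 3→0:  nop
4. deliver 0→2:  <2:foll t1 ->
5. deliver 2→0:  <0:lead t1 ->
6. deliver 0→4:  <4:foll t1 ->
7. deliver 4→0:  nop
8. deliver 0→1:  <1:foll t1 ->
9. deliver 1→0:  nop
10. propose(0,'s'):  <0:lead t1 s>
11. deliver 0→1:  <1:foll t1 s>
12. deliver 1→0:  nop
13. deliver 0→2:  <2:foll t1 s>
14. deliver 2→0:  nop
15. timeout(1):  <1:cand t2 s>
16. deliver 1→0:  <0:foll t2 s>
17. deliver 0→1:  nop
18. deliver 1→4:  <4:foll t2 ->
19. deliver 4→1:  <1:lead t2 s>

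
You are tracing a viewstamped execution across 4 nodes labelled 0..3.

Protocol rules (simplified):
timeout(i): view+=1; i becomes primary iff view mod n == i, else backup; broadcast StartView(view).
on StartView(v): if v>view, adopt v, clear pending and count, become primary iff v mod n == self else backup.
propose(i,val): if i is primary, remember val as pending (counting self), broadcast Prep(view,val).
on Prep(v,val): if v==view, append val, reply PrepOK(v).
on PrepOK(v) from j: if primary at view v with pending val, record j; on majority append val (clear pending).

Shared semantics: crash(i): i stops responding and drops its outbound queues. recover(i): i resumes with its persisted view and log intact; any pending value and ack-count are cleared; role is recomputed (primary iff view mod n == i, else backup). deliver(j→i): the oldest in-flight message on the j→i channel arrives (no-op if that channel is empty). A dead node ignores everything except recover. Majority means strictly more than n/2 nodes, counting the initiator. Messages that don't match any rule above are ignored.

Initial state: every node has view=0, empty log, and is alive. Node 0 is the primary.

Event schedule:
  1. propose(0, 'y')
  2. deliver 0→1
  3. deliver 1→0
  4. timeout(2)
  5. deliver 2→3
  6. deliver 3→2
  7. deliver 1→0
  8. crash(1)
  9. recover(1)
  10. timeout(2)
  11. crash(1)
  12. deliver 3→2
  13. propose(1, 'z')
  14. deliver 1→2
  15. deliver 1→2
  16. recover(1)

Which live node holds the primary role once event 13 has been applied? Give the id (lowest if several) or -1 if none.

1. propose(0,'y'):  nop
2. deliver 0→1:  <1:back v0 y>
3. deliver 1→0:  nop
4. timeout(2):  <2:back v1 ->
5. deliver 2→3:  <3:back v1 ->
6. deliver 3→2:  nop
7. deliver 1→0:  nop
8. crash(1):  <1:✗back v0 y>
9. recover(1):  <1:back v0 y>
10. timeout(2):  <2:prim v2 ->
11. crash(1):  <1:✗back v0 y>
12. deliver 3→2:  nop
13. propose(1,'z'):  nop

0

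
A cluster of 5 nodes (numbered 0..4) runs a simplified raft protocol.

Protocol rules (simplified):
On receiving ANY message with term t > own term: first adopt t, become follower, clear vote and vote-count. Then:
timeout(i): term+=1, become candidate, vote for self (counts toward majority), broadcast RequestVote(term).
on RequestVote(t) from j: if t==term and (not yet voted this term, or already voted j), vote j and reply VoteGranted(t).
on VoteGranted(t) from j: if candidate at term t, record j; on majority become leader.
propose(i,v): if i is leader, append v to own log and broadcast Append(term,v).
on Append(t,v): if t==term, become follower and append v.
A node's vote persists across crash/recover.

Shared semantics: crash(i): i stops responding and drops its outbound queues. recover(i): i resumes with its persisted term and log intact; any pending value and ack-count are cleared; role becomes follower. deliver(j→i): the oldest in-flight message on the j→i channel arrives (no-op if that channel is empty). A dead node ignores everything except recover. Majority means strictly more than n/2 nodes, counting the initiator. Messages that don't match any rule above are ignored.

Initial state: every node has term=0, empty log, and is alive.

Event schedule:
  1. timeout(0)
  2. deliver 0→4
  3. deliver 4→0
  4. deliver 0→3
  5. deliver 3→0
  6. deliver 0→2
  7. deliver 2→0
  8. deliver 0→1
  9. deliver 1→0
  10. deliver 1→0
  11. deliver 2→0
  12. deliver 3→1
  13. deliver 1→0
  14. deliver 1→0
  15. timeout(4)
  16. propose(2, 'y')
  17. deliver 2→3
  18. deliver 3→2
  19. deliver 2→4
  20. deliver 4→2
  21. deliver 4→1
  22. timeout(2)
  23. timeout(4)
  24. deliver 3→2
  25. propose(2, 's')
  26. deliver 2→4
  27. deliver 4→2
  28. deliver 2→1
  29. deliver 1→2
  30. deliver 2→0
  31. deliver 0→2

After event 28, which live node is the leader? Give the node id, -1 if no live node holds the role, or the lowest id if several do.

after 1 — timeout(0): n0:cand/t1/[-]
after 2 — deliver 0→4: n4:foll/t1/[-]
after 3 — deliver 4→0: ·
after 4 — deliver 0→3: n3:foll/t1/[-]
after 5 — deliver 3→0: n0:lead/t1/[-]
after 6 — deliver 0→2: n2:foll/t1/[-]
after 7 — deliver 2→0: ·
after 8 — deliver 0→1: n1:foll/t1/[-]
after 9 — deliver 1→0: ·
after 10 — deliver 1→0: ·
after 11 — deliver 2→0: ·
after 12 — deliver 3→1: ·
after 13 — deliver 1→0: ·
after 14 — deliver 1→0: ·
after 15 — timeout(4): n4:cand/t2/[-]
after 16 — propose(2,'y'): ·
after 17 — deliver 2→3: ·
after 18 — deliver 3→2: ·
after 19 — deliver 2→4: ·
after 20 — deliver 4→2: n2:foll/t2/[-]
after 21 — deliver 4→1: n1:foll/t2/[-]
after 22 — timeout(2): n2:cand/t3/[-]
after 23 — timeout(4): n4:cand/t3/[-]
after 24 — deliver 3→2: ·
after 25 — propose(2,'s'): ·
after 26 — deliver 2→4: ·
after 27 — deliver 4→2: ·
after 28 — deliver 2→1: n1:foll/t3/[-]

0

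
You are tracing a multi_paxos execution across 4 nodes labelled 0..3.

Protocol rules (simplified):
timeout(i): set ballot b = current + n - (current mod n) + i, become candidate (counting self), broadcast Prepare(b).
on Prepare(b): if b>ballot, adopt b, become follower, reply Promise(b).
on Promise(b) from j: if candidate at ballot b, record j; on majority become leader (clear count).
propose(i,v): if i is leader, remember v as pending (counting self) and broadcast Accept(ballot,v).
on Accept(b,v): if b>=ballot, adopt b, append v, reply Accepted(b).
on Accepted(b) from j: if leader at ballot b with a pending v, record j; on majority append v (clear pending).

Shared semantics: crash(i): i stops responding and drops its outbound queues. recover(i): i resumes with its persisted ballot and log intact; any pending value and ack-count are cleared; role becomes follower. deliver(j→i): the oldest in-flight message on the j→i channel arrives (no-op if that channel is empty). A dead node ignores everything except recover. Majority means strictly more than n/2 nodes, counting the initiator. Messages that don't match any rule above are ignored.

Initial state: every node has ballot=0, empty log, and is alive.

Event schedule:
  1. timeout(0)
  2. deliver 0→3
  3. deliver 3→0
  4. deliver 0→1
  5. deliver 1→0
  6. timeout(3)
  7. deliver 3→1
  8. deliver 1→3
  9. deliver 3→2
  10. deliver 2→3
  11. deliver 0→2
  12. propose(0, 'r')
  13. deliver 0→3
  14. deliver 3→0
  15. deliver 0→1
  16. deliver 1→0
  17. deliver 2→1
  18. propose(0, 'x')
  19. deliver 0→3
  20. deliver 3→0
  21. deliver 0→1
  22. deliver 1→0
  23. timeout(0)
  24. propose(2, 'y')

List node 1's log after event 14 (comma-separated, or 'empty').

empty

1. timeout(0):  <0:cand b4 ->
2. deliver 0→3:  <3:foll b4 ->
3. deliver 3→0:  nop
4. deliver 0→1:  <1:foll b4 ->
5. deliver 1→0:  <0:lead b4 ->
6. timeout(3):  <3:cand b11 ->
7. deliver 3→1:  <1:foll b11 ->
8. deliver 1→3:  nop
9. deliver 3→2:  <2:foll b11 ->
10. deliver 2→3:  <3:lead b11 ->
11. deliver 0→2:  nop
12. propose(0,'r'):  nop
13. deliver 0→3:  nop
14. deliver 3→0:  <0:foll b11 ->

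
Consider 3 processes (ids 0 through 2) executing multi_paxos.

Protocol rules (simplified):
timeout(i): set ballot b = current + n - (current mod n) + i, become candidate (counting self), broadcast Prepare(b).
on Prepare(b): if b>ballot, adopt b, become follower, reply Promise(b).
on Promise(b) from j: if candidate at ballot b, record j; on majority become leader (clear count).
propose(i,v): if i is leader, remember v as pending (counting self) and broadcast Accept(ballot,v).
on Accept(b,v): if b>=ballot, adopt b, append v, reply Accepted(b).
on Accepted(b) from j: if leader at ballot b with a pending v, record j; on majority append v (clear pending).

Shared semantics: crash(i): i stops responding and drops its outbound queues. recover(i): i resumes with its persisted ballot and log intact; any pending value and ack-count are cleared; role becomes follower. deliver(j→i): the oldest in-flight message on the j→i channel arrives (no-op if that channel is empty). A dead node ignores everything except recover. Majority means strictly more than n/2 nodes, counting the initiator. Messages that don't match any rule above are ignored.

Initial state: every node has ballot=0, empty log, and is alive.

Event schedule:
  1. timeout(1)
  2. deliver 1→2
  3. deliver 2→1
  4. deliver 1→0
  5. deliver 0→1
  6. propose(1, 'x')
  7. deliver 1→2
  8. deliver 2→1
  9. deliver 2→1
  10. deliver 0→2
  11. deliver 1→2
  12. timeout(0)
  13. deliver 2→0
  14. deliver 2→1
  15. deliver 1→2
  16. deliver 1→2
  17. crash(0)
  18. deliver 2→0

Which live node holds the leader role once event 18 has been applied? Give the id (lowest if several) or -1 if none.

e1 timeout(1): 1[cand,b=4,-]
e2 deliver 1→2: 2[foll,b=4,-]
e3 deliver 2→1: 1[lead,b=4,-]
e4 deliver 1→0: 0[foll,b=4,-]
e5 deliver 0→1: ·
e6 propose(1,'x'): ·
e7 deliver 1→2: 2[foll,b=4,x]
e8 deliver 2→1: 1[lead,b=4,x]
e9 deliver 2→1: ·
e10 deliver 0→2: ·
e11 deliver 1→2: ·
e12 timeout(0): 0[cand,b=6,-]
e13 deliver 2→0: ·
e14 deliver 2→1: ·
e15 deliver 1→2: ·
e16 deliver 1→2: ·
e17 crash(0): 0[✗cand,b=6,-]
e18 deliver 2→0: ·

1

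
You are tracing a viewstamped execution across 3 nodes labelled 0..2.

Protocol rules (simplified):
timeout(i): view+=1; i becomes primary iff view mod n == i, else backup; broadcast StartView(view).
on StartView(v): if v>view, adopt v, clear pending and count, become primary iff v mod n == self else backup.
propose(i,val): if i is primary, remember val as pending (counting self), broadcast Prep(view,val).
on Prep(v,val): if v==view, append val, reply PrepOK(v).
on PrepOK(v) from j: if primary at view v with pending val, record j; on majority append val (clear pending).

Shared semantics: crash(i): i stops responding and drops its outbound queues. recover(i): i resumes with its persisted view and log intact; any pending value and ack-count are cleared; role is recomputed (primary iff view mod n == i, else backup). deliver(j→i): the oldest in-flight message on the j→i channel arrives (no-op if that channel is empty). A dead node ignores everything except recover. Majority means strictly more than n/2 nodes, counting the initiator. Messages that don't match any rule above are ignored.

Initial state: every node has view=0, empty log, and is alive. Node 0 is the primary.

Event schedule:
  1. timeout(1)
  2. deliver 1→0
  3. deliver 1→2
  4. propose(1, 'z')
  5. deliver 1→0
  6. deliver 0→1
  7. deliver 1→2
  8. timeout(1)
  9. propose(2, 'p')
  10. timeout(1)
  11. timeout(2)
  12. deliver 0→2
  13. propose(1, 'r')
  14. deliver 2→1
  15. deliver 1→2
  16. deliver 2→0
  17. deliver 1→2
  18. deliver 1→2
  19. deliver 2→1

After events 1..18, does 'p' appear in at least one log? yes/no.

no

[1] timeout(1) → N1(prim v1 [-])
[2] deliver 1→0 → N0(back v1 [-])
[3] deliver 1→2 → N2(back v1 [-])
[4] propose(1,'z') → ∅
[5] deliver 1→0 → N0(back v1 [z])
[6] deliver 0→1 → N1(prim v1 [z])
[7] deliver 1→2 → N2(back v1 [z])
[8] timeout(1) → N1(back v2 [z])
[9] propose(2,'p') → ∅
[10] timeout(1) → N1(back v3 [z])
[11] timeout(2) → N2(prim v2 [z])
[12] deliver 0→2 → ∅
[13] propose(1,'r') → ∅
[14] deliver 2→1 → ∅
[15] deliver 1→2 → ∅
[16] deliver 2→0 → N0(back v2 [z])
[17] deliver 1→2 → N2(back v3 [z])
[18] deliver 1→2 → ∅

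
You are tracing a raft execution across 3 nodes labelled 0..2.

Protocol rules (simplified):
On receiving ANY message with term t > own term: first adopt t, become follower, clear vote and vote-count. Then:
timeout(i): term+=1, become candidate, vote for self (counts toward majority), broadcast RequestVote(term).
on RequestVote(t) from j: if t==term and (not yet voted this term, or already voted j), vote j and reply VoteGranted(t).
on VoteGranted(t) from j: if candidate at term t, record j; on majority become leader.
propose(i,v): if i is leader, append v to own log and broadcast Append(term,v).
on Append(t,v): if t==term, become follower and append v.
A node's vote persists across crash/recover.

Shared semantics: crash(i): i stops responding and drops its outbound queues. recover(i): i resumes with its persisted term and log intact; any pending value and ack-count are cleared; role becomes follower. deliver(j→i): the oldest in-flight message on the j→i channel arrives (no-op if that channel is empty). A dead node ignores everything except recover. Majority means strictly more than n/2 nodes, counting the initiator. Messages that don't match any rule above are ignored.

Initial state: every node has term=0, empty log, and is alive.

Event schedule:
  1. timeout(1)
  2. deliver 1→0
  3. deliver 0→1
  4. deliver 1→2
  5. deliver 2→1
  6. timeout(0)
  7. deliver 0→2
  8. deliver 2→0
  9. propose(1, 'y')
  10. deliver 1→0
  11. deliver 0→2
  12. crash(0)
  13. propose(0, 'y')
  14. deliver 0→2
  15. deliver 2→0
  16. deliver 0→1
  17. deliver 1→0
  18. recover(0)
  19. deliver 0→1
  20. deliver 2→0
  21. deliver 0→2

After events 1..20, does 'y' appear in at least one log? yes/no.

yes

e1 timeout(1): 1[cand,t=1,-]
e2 deliver 1→0: 0[foll,t=1,-]
e3 deliver 0→1: 1[lead,t=1,-]
e4 deliver 1→2: 2[foll,t=1,-]
e5 deliver 2→1: ·
e6 timeout(0): 0[cand,t=2,-]
e7 deliver 0→2: 2[foll,t=2,-]
e8 deliver 2→0: 0[lead,t=2,-]
e9 propose(1,'y'): 1[lead,t=1,y]
e10 deliver 1→0: ·
e11 deliver 0→2: ·
e12 crash(0): 0[✗lead,t=2,-]
e13 propose(0,'y'): ·
e14 deliver 0→2: ·
e15 deliver 2→0: ·
e16 deliver 0→1: ·
e17 deliver 1→0: ·
e18 recover(0): 0[foll,t=2,-]
e19 deliver 0→1: ·
e20 deliver 2→0: ·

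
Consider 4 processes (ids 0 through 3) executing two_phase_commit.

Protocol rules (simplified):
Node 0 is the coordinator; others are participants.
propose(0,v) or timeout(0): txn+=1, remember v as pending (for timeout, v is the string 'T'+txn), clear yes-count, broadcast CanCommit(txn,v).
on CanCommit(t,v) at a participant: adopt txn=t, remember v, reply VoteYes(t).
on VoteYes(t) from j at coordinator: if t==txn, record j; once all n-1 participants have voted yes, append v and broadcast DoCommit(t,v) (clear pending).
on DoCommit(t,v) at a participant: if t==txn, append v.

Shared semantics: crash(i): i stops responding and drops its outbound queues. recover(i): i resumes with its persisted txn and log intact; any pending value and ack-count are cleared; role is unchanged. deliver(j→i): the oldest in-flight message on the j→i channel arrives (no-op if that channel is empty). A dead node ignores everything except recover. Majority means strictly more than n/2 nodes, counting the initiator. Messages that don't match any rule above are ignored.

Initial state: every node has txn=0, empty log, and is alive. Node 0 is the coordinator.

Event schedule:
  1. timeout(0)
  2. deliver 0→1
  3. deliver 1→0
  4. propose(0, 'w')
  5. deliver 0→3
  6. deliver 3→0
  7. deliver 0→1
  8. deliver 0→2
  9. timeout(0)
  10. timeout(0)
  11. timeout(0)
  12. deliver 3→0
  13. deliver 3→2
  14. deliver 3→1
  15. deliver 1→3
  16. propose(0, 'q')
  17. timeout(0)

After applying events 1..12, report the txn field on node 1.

2

after 1 — timeout(0): n0:coor/t1/[-]
after 2 — deliver 0→1: n1:part/t1/[-]
after 3 — deliver 1→0: ·
after 4 — propose(0,'w'): n0:coor/t2/[-]
after 5 — deliver 0→3: n3:part/t1/[-]
after 6 — deliver 3→0: ·
after 7 — deliver 0→1: n1:part/t2/[-]
after 8 — deliver 0→2: n2:part/t1/[-]
after 9 — timeout(0): n0:coor/t3/[-]
after 10 — timeout(0): n0:coor/t4/[-]
after 11 — timeout(0): n0:coor/t5/[-]
after 12 — deliver 3→0: ·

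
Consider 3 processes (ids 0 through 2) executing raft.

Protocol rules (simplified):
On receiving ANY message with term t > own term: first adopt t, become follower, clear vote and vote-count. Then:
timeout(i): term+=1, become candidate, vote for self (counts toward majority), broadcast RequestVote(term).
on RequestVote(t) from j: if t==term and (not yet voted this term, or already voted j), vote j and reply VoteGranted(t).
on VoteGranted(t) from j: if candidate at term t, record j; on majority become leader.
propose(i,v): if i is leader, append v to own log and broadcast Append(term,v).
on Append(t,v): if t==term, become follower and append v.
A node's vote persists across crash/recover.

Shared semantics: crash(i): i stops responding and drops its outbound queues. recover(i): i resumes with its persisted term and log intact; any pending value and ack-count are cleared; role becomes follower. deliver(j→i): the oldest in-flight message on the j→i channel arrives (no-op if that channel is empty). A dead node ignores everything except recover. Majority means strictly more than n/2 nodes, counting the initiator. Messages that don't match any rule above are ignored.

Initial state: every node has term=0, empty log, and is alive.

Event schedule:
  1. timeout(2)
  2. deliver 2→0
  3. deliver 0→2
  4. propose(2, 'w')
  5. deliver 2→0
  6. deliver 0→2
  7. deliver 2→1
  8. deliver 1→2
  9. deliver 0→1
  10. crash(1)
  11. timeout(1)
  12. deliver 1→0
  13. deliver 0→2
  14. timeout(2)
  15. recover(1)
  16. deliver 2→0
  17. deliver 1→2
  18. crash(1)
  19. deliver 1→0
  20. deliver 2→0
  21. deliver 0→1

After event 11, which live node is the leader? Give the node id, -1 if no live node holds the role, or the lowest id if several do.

2

step 1 timeout(2): 2={cand,t=1,log=-}
step 2 deliver 2→0: 0={foll,t=1,log=-}
step 3 deliver 0→2: 2={lead,t=1,log=-}
step 4 propose(2,'w'): 2={lead,t=1,log=w}
step 5 deliver 2→0: 0={foll,t=1,log=w}
step 6 deliver 0→2: —
step 7 deliver 2→1: 1={foll,t=1,log=-}
step 8 deliver 1→2: —
step 9 deliver 0→1: —
step 10 crash(1): 1={✗foll,t=1,log=-}
step 11 timeout(1): —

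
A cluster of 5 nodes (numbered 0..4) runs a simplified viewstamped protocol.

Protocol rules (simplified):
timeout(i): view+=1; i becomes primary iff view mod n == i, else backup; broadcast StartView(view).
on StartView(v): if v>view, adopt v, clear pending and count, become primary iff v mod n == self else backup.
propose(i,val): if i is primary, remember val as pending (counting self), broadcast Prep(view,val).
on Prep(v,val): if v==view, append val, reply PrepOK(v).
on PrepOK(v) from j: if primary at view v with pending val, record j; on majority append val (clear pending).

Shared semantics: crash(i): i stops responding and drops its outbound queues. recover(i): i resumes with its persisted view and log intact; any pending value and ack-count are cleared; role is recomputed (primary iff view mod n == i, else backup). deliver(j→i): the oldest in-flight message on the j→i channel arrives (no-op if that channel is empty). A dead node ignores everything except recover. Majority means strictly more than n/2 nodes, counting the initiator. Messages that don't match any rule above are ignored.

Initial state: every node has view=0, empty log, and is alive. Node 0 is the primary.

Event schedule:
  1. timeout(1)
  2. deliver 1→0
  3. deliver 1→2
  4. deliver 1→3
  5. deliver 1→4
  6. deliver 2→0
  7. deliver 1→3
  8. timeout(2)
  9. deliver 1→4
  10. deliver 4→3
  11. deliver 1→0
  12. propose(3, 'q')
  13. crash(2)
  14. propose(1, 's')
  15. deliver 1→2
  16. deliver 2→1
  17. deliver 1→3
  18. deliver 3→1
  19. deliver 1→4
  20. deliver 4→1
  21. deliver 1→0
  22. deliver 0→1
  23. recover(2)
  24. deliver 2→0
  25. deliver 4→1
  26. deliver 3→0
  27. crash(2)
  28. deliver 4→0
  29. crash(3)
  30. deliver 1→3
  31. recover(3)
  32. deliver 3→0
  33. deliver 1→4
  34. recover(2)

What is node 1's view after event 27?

1

after 1 — timeout(1): n1:prim/v1/[-]
after 2 — deliver 1→0: n0:back/v1/[-]
after 3 — deliver 1→2: n2:back/v1/[-]
after 4 — deliver 1→3: n3:back/v1/[-]
after 5 — deliver 1→4: n4:back/v1/[-]
after 6 — deliver 2→0: ·
after 7 — deliver 1→3: ·
after 8 — timeout(2): n2:prim/v2/[-]
after 9 — deliver 1→4: ·
after 10 — deliver 4→3: ·
after 11 — deliver 1→0: ·
after 12 — propose(3,'q'): ·
after 13 — crash(2): n2:✗prim/v2/[-]
after 14 — propose(1,'s'): ·
after 15 — deliver 1→2: ·
after 16 — deliver 2→1: ·
after 17 — deliver 1→3: n3:back/v1/[s]
after 18 — deliver 3→1: ·
after 19 — deliver 1→4: n4:back/v1/[s]
after 20 — deliver 4→1: n1:prim/v1/[s]
after 21 — deliver 1→0: n0:back/v1/[s]
after 22 — deliver 0→1: ·
after 23 — recover(2): n2:prim/v2/[-]
after 24 — deliver 2→0: ·
after 25 — deliver 4→1: ·
after 26 — deliver 3→0: ·
after 27 — crash(2): n2:✗prim/v2/[-]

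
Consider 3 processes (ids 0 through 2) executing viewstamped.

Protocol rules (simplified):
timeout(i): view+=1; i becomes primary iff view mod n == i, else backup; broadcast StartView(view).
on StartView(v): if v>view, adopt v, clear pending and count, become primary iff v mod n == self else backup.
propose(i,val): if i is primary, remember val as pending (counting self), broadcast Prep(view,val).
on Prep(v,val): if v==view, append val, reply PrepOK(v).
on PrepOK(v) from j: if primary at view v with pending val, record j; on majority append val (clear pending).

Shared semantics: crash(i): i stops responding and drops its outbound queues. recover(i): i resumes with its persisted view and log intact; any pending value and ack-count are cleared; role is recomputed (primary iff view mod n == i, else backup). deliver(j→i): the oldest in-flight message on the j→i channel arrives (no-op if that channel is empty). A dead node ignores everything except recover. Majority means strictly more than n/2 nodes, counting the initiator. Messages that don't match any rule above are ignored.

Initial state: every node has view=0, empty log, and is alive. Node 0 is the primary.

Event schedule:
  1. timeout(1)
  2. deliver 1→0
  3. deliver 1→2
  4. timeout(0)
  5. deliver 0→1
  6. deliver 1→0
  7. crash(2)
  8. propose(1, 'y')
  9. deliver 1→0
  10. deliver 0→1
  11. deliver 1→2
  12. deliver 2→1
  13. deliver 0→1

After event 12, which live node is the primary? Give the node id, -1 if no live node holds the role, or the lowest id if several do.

-1

after 1 — timeout(1): n1:prim/v1/[-]
after 2 — deliver 1→0: n0:back/v1/[-]
after 3 — deliver 1→2: n2:back/v1/[-]
after 4 — timeout(0): n0:back/v2/[-]
after 5 — deliver 0→1: n1:back/v2/[-]
after 6 — deliver 1→0: ·
after 7 — crash(2): n2:✗back/v1/[-]
after 8 — propose(1,'y'): ·
after 9 — deliver 1→0: ·
after 10 — deliver 0→1: ·
after 11 — deliver 1→2: ·
after 12 — deliver 2→1: ·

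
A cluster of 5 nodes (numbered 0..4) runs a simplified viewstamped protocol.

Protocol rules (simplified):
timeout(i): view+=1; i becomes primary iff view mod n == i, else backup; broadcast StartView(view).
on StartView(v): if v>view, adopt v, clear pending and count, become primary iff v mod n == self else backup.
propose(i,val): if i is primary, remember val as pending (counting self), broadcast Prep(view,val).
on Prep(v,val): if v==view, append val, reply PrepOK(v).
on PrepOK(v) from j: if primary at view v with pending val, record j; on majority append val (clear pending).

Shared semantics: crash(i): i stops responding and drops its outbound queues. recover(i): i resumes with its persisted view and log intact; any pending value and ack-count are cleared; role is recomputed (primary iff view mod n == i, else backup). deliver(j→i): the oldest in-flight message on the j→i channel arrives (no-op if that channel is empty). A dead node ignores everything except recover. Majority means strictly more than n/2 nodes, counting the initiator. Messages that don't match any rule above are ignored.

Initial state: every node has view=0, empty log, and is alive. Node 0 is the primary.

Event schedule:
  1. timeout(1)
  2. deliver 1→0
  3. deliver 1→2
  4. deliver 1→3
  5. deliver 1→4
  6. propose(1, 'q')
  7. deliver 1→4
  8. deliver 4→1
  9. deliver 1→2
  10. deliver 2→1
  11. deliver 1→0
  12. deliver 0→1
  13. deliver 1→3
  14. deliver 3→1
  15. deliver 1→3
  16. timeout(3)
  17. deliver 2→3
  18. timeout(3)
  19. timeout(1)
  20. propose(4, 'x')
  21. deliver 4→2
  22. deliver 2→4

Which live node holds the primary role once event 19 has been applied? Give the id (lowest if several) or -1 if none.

after 1 — timeout(1): n1:prim/v1/[-]
after 2 — deliver 1→0: n0:back/v1/[-]
after 3 — deliver 1→2: n2:back/v1/[-]
after 4 — deliver 1→3: n3:back/v1/[-]
after 5 — deliver 1→4: n4:back/v1/[-]
after 6 — propose(1,'q'): ·
after 7 — deliver 1→4: n4:back/v1/[q]
after 8 — deliver 4→1: ·
after 9 — deliver 1→2: n2:back/v1/[q]
after 10 — deliver 2→1: n1:prim/v1/[q]
after 11 — deliver 1→0: n0:back/v1/[q]
after 12 — deliver 0→1: ·
after 13 — deliver 1→3: n3:back/v1/[q]
after 14 — deliver 3→1: ·
after 15 — deliver 1→3: ·
after 16 — timeout(3): n3:back/v2/[q]
after 17 — deliver 2→3: ·
after 18 — timeout(3): n3:prim/v3/[q]
after 19 — timeout(1): n1:back/v2/[q]

3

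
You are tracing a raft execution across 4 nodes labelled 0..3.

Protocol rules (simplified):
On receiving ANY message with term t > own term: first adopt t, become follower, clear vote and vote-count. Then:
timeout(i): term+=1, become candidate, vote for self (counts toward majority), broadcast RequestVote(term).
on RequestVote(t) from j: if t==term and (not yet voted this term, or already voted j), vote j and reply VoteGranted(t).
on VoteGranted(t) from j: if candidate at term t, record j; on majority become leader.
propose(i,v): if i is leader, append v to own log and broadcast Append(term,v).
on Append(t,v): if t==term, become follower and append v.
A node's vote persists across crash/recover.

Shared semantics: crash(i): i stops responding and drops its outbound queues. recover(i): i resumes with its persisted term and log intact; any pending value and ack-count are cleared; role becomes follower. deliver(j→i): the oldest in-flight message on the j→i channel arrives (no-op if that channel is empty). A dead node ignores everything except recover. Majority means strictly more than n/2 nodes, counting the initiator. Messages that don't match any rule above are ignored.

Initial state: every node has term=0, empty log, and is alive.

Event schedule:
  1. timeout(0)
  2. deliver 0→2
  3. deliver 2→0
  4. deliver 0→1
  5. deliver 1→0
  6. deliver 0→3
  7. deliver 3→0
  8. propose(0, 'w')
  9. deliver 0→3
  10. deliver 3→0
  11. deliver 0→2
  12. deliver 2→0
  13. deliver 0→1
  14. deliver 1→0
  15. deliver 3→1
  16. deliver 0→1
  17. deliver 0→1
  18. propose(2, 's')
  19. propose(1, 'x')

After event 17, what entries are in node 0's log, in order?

w

[1] timeout(0) → N0(cand t1 [-])
[2] deliver 0→2 → N2(foll t1 [-])
[3] deliver 2→0 → ∅
[4] deliver 0→1 → N1(foll t1 [-])
[5] deliver 1→0 → N0(lead t1 [-])
[6] deliver 0→3 → N3(foll t1 [-])
[7] deliver 3→0 → ∅
[8] propose(0,'w') → N0(lead t1 [w])
[9] deliver 0→3 → N3(foll t1 [w])
[10] deliver 3→0 → ∅
[11] deliver 0→2 → N2(foll t1 [w])
[12] deliver 2→0 → ∅
[13] deliver 0→1 → N1(foll t1 [w])
[14] deliver 1→0 → ∅
[15] deliver 3→1 → ∅
[16] deliver 0→1 → ∅
[17] deliver 0→1 → ∅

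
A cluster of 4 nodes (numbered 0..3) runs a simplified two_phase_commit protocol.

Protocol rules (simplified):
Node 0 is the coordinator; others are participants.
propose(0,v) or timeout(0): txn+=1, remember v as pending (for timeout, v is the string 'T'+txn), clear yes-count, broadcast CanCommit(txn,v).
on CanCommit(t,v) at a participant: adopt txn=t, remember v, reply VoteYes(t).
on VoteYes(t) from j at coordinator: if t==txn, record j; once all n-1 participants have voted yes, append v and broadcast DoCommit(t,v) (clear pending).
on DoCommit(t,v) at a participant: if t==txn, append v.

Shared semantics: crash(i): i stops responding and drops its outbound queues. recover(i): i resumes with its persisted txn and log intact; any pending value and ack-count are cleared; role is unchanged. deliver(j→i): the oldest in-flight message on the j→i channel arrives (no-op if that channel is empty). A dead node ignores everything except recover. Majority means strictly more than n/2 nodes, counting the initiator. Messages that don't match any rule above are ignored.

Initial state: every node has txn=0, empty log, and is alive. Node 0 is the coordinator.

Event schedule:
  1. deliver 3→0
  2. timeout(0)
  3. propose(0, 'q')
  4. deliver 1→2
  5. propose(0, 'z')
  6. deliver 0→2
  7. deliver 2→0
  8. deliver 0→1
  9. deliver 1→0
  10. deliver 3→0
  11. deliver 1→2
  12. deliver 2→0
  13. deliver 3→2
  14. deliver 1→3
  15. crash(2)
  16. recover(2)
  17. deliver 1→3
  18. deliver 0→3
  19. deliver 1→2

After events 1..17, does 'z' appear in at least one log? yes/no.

[1] deliver 3→0 → ∅
[2] timeout(0) → N0(coor t1 [-])
[3] propose(0,'q') → N0(coor t2 [-])
[4] deliver 1→2 → ∅
[5] propose(0,'z') → N0(coor t3 [-])
[6] deliver 0→2 → N2(part t1 [-])
[7] deliver 2→0 → ∅
[8] deliver 0→1 → N1(part t1 [-])
[9] deliver 1→0 → ∅
[10] deliver 3→0 → ∅
[11] deliver 1→2 → ∅
[12] deliver 2→0 → ∅
[13] deliver 3→2 → ∅
[14] deliver 1→3 → ∅
[15] crash(2) → N2(✗part t1 [-])
[16] recover(2) → N2(part t1 [-])
[17] deliver 1→3 → ∅

no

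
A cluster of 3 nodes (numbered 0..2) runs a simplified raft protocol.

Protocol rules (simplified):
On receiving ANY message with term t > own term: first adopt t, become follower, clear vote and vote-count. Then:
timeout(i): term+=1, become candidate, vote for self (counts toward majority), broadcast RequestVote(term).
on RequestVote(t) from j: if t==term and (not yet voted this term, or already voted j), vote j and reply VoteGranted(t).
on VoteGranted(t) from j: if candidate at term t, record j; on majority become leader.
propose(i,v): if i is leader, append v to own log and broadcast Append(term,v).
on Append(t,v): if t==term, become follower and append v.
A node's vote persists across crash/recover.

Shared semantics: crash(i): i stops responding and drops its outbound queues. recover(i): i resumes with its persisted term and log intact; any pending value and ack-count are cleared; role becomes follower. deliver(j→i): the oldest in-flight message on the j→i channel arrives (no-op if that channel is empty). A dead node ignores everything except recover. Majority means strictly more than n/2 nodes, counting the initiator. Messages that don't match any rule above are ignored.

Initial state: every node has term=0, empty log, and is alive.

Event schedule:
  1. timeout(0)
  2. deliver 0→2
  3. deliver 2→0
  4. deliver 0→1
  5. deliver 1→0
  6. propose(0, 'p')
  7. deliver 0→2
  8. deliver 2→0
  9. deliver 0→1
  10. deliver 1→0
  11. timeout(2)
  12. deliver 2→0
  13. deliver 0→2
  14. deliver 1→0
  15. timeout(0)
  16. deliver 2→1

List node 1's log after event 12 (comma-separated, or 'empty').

step 1 timeout(0): 0={cand,t=1,log=-}
step 2 deliver 0→2: 2={foll,t=1,log=-}
step 3 deliver 2→0: 0={lead,t=1,log=-}
step 4 deliver 0→1: 1={foll,t=1,log=-}
step 5 deliver 1→0: —
step 6 propose(0,'p'): 0={lead,t=1,log=p}
step 7 deliver 0→2: 2={foll,t=1,log=p}
step 8 deliver 2→0: —
step 9 deliver 0→1: 1={foll,t=1,log=p}
step 10 deliver 1→0: —
step 11 timeout(2): 2={cand,t=2,log=p}
step 12 deliver 2→0: 0={foll,t=2,log=p}

p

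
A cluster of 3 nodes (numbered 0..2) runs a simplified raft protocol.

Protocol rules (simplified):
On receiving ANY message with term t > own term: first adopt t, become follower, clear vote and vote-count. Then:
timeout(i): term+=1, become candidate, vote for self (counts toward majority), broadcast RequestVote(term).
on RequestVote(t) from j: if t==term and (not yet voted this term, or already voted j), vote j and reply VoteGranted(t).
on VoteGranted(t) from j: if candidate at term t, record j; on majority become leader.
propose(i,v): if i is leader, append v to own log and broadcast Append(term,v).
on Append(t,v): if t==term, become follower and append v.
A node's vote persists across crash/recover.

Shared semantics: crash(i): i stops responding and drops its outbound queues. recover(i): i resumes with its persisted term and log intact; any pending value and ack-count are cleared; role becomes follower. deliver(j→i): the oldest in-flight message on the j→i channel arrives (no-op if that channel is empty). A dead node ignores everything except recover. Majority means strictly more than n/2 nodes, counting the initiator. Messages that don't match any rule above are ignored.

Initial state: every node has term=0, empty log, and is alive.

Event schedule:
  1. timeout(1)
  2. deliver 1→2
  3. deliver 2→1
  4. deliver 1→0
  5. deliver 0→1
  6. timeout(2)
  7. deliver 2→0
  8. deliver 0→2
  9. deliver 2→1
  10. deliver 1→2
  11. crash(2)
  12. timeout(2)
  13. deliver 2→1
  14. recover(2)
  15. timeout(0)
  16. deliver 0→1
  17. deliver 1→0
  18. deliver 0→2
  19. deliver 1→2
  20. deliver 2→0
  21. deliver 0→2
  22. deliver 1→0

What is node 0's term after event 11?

[1] timeout(1) → N1(cand t1 [-])
[2] deliver 1→2 → N2(foll t1 [-])
[3] deliver 2→1 → N1(lead t1 [-])
[4] deliver 1→0 → N0(foll t1 [-])
[5] deliver 0→1 → ∅
[6] timeout(2) → N2(cand t2 [-])
[7] deliver 2→0 → N0(foll t2 [-])
[8] deliver 0→2 → N2(lead t2 [-])
[9] deliver 2→1 → N1(foll t2 [-])
[10] deliver 1→2 → ∅
[11] crash(2) → N2(✗lead t2 [-])

2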